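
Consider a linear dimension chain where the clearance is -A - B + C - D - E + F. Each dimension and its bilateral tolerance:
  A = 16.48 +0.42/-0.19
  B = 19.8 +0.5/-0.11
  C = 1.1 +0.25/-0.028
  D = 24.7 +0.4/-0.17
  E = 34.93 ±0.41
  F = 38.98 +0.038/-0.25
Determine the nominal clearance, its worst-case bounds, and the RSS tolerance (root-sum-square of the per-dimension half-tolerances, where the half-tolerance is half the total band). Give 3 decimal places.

nominal=-55.830 wc=[-57.838,-54.662] rss=0.690

Stack each dimension's contribution:
  -A: nom -16.480 → Σnom=-16.480; wc +0.190/-0.420 → slack +0.190/-0.420; half-tol=0.305, Σhalf²=0.093025
  -B: nom -19.800 → Σnom=-36.280; wc +0.110/-0.500 → slack +0.300/-0.920; half-tol=0.305, Σhalf²=0.186050
  +C: nom +1.100 → Σnom=-35.180; wc +0.250/-0.028 → slack +0.550/-0.948; half-tol=0.139, Σhalf²=0.205371
  -D: nom -24.700 → Σnom=-59.880; wc +0.170/-0.400 → slack +0.720/-1.348; half-tol=0.285, Σhalf²=0.286596
  -E: nom -34.930 → Σnom=-94.810; wc +0.410/-0.410 → slack +1.130/-1.758; half-tol=0.410, Σhalf²=0.454696
  +F: nom +38.980 → Σnom=-55.830; wc +0.038/-0.250 → slack +1.168/-2.008; half-tol=0.144, Σhalf²=0.475432
Nominal = -55.830. Worst-case = [-55.830 - 2.008, -55.830 + 1.168] = [-57.838, -54.662]. RSS = √0.475432 = 0.690.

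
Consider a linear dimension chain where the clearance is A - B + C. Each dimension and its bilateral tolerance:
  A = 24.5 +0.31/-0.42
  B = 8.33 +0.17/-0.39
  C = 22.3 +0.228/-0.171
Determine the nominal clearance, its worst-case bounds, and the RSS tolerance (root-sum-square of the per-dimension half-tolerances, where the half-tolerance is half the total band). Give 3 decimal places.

nominal=38.470 wc=[37.709,39.398] rss=0.501

Stack each dimension's contribution:
  +A: nom +24.500 → Σnom=24.500; wc +0.310/-0.420 → slack +0.310/-0.420; half-tol=0.365, Σhalf²=0.133225
  -B: nom -8.330 → Σnom=16.170; wc +0.390/-0.170 → slack +0.700/-0.590; half-tol=0.280, Σhalf²=0.211625
  +C: nom +22.300 → Σnom=38.470; wc +0.228/-0.171 → slack +0.928/-0.761; half-tol=0.200, Σhalf²=0.251425
Nominal = 38.470. Worst-case = [38.470 - 0.761, 38.470 + 0.928] = [37.709, 39.398]. RSS = √0.251425 = 0.501.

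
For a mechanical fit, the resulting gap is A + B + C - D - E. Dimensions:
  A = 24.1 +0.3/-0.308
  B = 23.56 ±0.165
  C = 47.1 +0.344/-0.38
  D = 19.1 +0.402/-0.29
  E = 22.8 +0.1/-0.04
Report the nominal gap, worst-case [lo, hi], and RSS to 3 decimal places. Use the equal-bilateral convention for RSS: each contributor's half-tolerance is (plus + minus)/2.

Stack each dimension's contribution:
  +A: nom +24.100 → Σnom=24.100; wc +0.300/-0.308 → slack +0.300/-0.308; half-tol=0.304, Σhalf²=0.092416
  +B: nom +23.560 → Σnom=47.660; wc +0.165/-0.165 → slack +0.465/-0.473; half-tol=0.165, Σhalf²=0.119641
  +C: nom +47.100 → Σnom=94.760; wc +0.344/-0.380 → slack +0.809/-0.853; half-tol=0.362, Σhalf²=0.250685
  -D: nom -19.100 → Σnom=75.660; wc +0.290/-0.402 → slack +1.099/-1.255; half-tol=0.346, Σhalf²=0.370401
  -E: nom -22.800 → Σnom=52.860; wc +0.040/-0.100 → slack +1.139/-1.355; half-tol=0.070, Σhalf²=0.375301
Nominal = 52.860. Worst-case = [52.860 - 1.355, 52.860 + 1.139] = [51.505, 53.999]. RSS = √0.375301 = 0.613.

nominal=52.860 wc=[51.505,53.999] rss=0.613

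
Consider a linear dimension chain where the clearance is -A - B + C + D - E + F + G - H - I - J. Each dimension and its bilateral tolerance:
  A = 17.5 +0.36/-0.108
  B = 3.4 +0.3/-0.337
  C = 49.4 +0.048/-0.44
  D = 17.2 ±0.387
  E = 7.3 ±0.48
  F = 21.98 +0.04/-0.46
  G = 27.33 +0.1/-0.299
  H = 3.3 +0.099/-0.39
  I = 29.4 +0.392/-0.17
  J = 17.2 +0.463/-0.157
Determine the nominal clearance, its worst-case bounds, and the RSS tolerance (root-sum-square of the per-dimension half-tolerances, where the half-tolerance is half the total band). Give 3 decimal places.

Stack each dimension's contribution:
  -A: nom -17.500 → Σnom=-17.500; wc +0.108/-0.360 → slack +0.108/-0.360; half-tol=0.234, Σhalf²=0.054756
  -B: nom -3.400 → Σnom=-20.900; wc +0.337/-0.300 → slack +0.445/-0.660; half-tol=0.319, Σhalf²=0.156198
  +C: nom +49.400 → Σnom=28.500; wc +0.048/-0.440 → slack +0.493/-1.100; half-tol=0.244, Σhalf²=0.215734
  +D: nom +17.200 → Σnom=45.700; wc +0.387/-0.387 → slack +0.880/-1.487; half-tol=0.387, Σhalf²=0.365503
  -E: nom -7.300 → Σnom=38.400; wc +0.480/-0.480 → slack +1.360/-1.967; half-tol=0.480, Σhalf²=0.595903
  +F: nom +21.980 → Σnom=60.380; wc +0.040/-0.460 → slack +1.400/-2.427; half-tol=0.250, Σhalf²=0.658403
  +G: nom +27.330 → Σnom=87.710; wc +0.100/-0.299 → slack +1.500/-2.726; half-tol=0.200, Σhalf²=0.698203
  -H: nom -3.300 → Σnom=84.410; wc +0.390/-0.099 → slack +1.890/-2.825; half-tol=0.244, Σhalf²=0.757984
  -I: nom -29.400 → Σnom=55.010; wc +0.170/-0.392 → slack +2.060/-3.217; half-tol=0.281, Σhalf²=0.836945
  -J: nom -17.200 → Σnom=37.810; wc +0.157/-0.463 → slack +2.217/-3.680; half-tol=0.310, Σhalf²=0.933045
Nominal = 37.810. Worst-case = [37.810 - 3.680, 37.810 + 2.217] = [34.130, 40.027]. RSS = √0.933045 = 0.966.

nominal=37.810 wc=[34.130,40.027] rss=0.966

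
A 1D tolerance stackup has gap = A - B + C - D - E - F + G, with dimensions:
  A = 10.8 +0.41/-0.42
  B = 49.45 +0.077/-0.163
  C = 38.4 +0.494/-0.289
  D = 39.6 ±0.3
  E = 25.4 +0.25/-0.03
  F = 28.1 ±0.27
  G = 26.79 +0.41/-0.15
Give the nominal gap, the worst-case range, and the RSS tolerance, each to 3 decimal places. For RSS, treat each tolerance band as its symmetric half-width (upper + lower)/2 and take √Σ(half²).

Stack each dimension's contribution:
  +A: nom +10.800 → Σnom=10.800; wc +0.410/-0.420 → slack +0.410/-0.420; half-tol=0.415, Σhalf²=0.172225
  -B: nom -49.450 → Σnom=-38.650; wc +0.163/-0.077 → slack +0.573/-0.497; half-tol=0.120, Σhalf²=0.186625
  +C: nom +38.400 → Σnom=-0.250; wc +0.494/-0.289 → slack +1.067/-0.786; half-tol=0.391, Σhalf²=0.339897
  -D: nom -39.600 → Σnom=-39.850; wc +0.300/-0.300 → slack +1.367/-1.086; half-tol=0.300, Σhalf²=0.429897
  -E: nom -25.400 → Σnom=-65.250; wc +0.030/-0.250 → slack +1.397/-1.336; half-tol=0.140, Σhalf²=0.449497
  -F: nom -28.100 → Σnom=-93.350; wc +0.270/-0.270 → slack +1.667/-1.606; half-tol=0.270, Σhalf²=0.522397
  +G: nom +26.790 → Σnom=-66.560; wc +0.410/-0.150 → slack +2.077/-1.756; half-tol=0.280, Σhalf²=0.600797
Nominal = -66.560. Worst-case = [-66.560 - 1.756, -66.560 + 2.077] = [-68.316, -64.483]. RSS = √0.600797 = 0.775.

nominal=-66.560 wc=[-68.316,-64.483] rss=0.775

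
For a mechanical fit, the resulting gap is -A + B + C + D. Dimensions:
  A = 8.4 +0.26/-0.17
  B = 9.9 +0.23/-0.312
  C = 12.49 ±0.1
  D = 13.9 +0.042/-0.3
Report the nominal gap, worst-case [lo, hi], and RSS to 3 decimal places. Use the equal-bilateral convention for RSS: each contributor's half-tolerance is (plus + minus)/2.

Stack each dimension's contribution:
  -A: nom -8.400 → Σnom=-8.400; wc +0.170/-0.260 → slack +0.170/-0.260; half-tol=0.215, Σhalf²=0.046225
  +B: nom +9.900 → Σnom=1.500; wc +0.230/-0.312 → slack +0.400/-0.572; half-tol=0.271, Σhalf²=0.119666
  +C: nom +12.490 → Σnom=13.990; wc +0.100/-0.100 → slack +0.500/-0.672; half-tol=0.100, Σhalf²=0.129666
  +D: nom +13.900 → Σnom=27.890; wc +0.042/-0.300 → slack +0.542/-0.972; half-tol=0.171, Σhalf²=0.158907
Nominal = 27.890. Worst-case = [27.890 - 0.972, 27.890 + 0.542] = [26.918, 28.432]. RSS = √0.158907 = 0.399.

nominal=27.890 wc=[26.918,28.432] rss=0.399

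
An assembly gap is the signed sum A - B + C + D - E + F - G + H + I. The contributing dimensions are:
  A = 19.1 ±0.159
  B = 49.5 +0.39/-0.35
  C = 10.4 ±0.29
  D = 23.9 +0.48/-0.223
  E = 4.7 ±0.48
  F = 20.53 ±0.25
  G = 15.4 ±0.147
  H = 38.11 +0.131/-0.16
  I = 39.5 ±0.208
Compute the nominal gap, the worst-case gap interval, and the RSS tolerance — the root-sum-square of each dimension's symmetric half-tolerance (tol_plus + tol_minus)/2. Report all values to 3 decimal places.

Stack each dimension's contribution:
  +A: nom +19.100 → Σnom=19.100; wc +0.159/-0.159 → slack +0.159/-0.159; half-tol=0.159, Σhalf²=0.025281
  -B: nom -49.500 → Σnom=-30.400; wc +0.350/-0.390 → slack +0.509/-0.549; half-tol=0.370, Σhalf²=0.162181
  +C: nom +10.400 → Σnom=-20.000; wc +0.290/-0.290 → slack +0.799/-0.839; half-tol=0.290, Σhalf²=0.246281
  +D: nom +23.900 → Σnom=3.900; wc +0.480/-0.223 → slack +1.279/-1.062; half-tol=0.351, Σhalf²=0.369833
  -E: nom -4.700 → Σnom=-0.800; wc +0.480/-0.480 → slack +1.759/-1.542; half-tol=0.480, Σhalf²=0.600233
  +F: nom +20.530 → Σnom=19.730; wc +0.250/-0.250 → slack +2.009/-1.792; half-tol=0.250, Σhalf²=0.662733
  -G: nom -15.400 → Σnom=4.330; wc +0.147/-0.147 → slack +2.156/-1.939; half-tol=0.147, Σhalf²=0.684342
  +H: nom +38.110 → Σnom=42.440; wc +0.131/-0.160 → slack +2.287/-2.099; half-tol=0.146, Σhalf²=0.705512
  +I: nom +39.500 → Σnom=81.940; wc +0.208/-0.208 → slack +2.495/-2.307; half-tol=0.208, Σhalf²=0.748776
Nominal = 81.940. Worst-case = [81.940 - 2.307, 81.940 + 2.495] = [79.633, 84.435]. RSS = √0.748776 = 0.865.

nominal=81.940 wc=[79.633,84.435] rss=0.865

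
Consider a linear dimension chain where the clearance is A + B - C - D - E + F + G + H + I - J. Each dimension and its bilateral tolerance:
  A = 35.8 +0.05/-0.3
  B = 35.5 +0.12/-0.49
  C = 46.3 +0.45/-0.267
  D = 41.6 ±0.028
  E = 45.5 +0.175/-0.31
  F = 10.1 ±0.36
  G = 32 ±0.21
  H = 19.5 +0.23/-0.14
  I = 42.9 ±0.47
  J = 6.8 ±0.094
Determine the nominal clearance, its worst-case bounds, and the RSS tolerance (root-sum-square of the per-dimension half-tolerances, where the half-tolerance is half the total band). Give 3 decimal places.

nominal=35.600 wc=[32.883,37.739] rss=0.866

Stack each dimension's contribution:
  +A: nom +35.800 → Σnom=35.800; wc +0.050/-0.300 → slack +0.050/-0.300; half-tol=0.175, Σhalf²=0.030625
  +B: nom +35.500 → Σnom=71.300; wc +0.120/-0.490 → slack +0.170/-0.790; half-tol=0.305, Σhalf²=0.123650
  -C: nom -46.300 → Σnom=25.000; wc +0.267/-0.450 → slack +0.437/-1.240; half-tol=0.359, Σhalf²=0.252172
  -D: nom -41.600 → Σnom=-16.600; wc +0.028/-0.028 → slack +0.465/-1.268; half-tol=0.028, Σhalf²=0.252956
  -E: nom -45.500 → Σnom=-62.100; wc +0.310/-0.175 → slack +0.775/-1.443; half-tol=0.242, Σhalf²=0.311763
  +F: nom +10.100 → Σnom=-52.000; wc +0.360/-0.360 → slack +1.135/-1.803; half-tol=0.360, Σhalf²=0.441363
  +G: nom +32.000 → Σnom=-20.000; wc +0.210/-0.210 → slack +1.345/-2.013; half-tol=0.210, Σhalf²=0.485463
  +H: nom +19.500 → Σnom=-0.500; wc +0.230/-0.140 → slack +1.575/-2.153; half-tol=0.185, Σhalf²=0.519687
  +I: nom +42.900 → Σnom=42.400; wc +0.470/-0.470 → slack +2.045/-2.623; half-tol=0.470, Σhalf²=0.740587
  -J: nom -6.800 → Σnom=35.600; wc +0.094/-0.094 → slack +2.139/-2.717; half-tol=0.094, Σhalf²=0.749423
Nominal = 35.600. Worst-case = [35.600 - 2.717, 35.600 + 2.139] = [32.883, 37.739]. RSS = √0.749423 = 0.866.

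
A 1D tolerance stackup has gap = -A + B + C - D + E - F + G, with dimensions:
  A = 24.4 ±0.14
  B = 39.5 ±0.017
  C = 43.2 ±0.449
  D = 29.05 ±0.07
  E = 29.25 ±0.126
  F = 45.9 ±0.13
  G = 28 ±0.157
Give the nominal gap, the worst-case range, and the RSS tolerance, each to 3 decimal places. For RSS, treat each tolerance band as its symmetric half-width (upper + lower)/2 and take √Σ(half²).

nominal=40.600 wc=[39.511,41.689] rss=0.533

Stack each dimension's contribution:
  -A: nom -24.400 → Σnom=-24.400; wc +0.140/-0.140 → slack +0.140/-0.140; half-tol=0.140, Σhalf²=0.019600
  +B: nom +39.500 → Σnom=15.100; wc +0.017/-0.017 → slack +0.157/-0.157; half-tol=0.017, Σhalf²=0.019889
  +C: nom +43.200 → Σnom=58.300; wc +0.449/-0.449 → slack +0.606/-0.606; half-tol=0.449, Σhalf²=0.221490
  -D: nom -29.050 → Σnom=29.250; wc +0.070/-0.070 → slack +0.676/-0.676; half-tol=0.070, Σhalf²=0.226390
  +E: nom +29.250 → Σnom=58.500; wc +0.126/-0.126 → slack +0.802/-0.802; half-tol=0.126, Σhalf²=0.242266
  -F: nom -45.900 → Σnom=12.600; wc +0.130/-0.130 → slack +0.932/-0.932; half-tol=0.130, Σhalf²=0.259166
  +G: nom +28.000 → Σnom=40.600; wc +0.157/-0.157 → slack +1.089/-1.089; half-tol=0.157, Σhalf²=0.283815
Nominal = 40.600. Worst-case = [40.600 - 1.089, 40.600 + 1.089] = [39.511, 41.689]. RSS = √0.283815 = 0.533.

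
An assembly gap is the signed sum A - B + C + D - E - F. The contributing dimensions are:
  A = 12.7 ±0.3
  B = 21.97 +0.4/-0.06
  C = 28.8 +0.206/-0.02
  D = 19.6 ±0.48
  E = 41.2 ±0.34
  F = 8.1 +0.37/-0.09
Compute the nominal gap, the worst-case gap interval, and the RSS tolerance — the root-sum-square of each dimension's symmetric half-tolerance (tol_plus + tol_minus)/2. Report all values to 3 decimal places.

Stack each dimension's contribution:
  +A: nom +12.700 → Σnom=12.700; wc +0.300/-0.300 → slack +0.300/-0.300; half-tol=0.300, Σhalf²=0.090000
  -B: nom -21.970 → Σnom=-9.270; wc +0.060/-0.400 → slack +0.360/-0.700; half-tol=0.230, Σhalf²=0.142900
  +C: nom +28.800 → Σnom=19.530; wc +0.206/-0.020 → slack +0.566/-0.720; half-tol=0.113, Σhalf²=0.155669
  +D: nom +19.600 → Σnom=39.130; wc +0.480/-0.480 → slack +1.046/-1.200; half-tol=0.480, Σhalf²=0.386069
  -E: nom -41.200 → Σnom=-2.070; wc +0.340/-0.340 → slack +1.386/-1.540; half-tol=0.340, Σhalf²=0.501669
  -F: nom -8.100 → Σnom=-10.170; wc +0.090/-0.370 → slack +1.476/-1.910; half-tol=0.230, Σhalf²=0.554569
Nominal = -10.170. Worst-case = [-10.170 - 1.910, -10.170 + 1.476] = [-12.080, -8.694]. RSS = √0.554569 = 0.745.

nominal=-10.170 wc=[-12.080,-8.694] rss=0.745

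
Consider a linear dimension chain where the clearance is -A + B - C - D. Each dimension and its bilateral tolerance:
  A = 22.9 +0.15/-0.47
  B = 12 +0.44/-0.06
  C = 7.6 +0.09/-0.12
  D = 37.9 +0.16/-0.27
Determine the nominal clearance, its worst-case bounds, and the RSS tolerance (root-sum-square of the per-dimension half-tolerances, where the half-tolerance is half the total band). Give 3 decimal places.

nominal=-56.400 wc=[-56.860,-55.100] rss=0.465

Stack each dimension's contribution:
  -A: nom -22.900 → Σnom=-22.900; wc +0.470/-0.150 → slack +0.470/-0.150; half-tol=0.310, Σhalf²=0.096100
  +B: nom +12.000 → Σnom=-10.900; wc +0.440/-0.060 → slack +0.910/-0.210; half-tol=0.250, Σhalf²=0.158600
  -C: nom -7.600 → Σnom=-18.500; wc +0.120/-0.090 → slack +1.030/-0.300; half-tol=0.105, Σhalf²=0.169625
  -D: nom -37.900 → Σnom=-56.400; wc +0.270/-0.160 → slack +1.300/-0.460; half-tol=0.215, Σhalf²=0.215850
Nominal = -56.400. Worst-case = [-56.400 - 0.460, -56.400 + 1.300] = [-56.860, -55.100]. RSS = √0.215850 = 0.465.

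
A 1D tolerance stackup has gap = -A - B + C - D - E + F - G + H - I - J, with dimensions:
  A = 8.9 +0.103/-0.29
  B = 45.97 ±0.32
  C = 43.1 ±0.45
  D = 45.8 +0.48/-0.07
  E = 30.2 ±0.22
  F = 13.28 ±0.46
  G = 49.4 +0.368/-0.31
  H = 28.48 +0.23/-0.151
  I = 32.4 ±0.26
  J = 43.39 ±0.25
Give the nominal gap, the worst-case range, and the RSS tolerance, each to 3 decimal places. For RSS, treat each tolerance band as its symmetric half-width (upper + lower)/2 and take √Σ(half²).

Stack each dimension's contribution:
  -A: nom -8.900 → Σnom=-8.900; wc +0.290/-0.103 → slack +0.290/-0.103; half-tol=0.196, Σhalf²=0.038612
  -B: nom -45.970 → Σnom=-54.870; wc +0.320/-0.320 → slack +0.610/-0.423; half-tol=0.320, Σhalf²=0.141012
  +C: nom +43.100 → Σnom=-11.770; wc +0.450/-0.450 → slack +1.060/-0.873; half-tol=0.450, Σhalf²=0.343512
  -D: nom -45.800 → Σnom=-57.570; wc +0.070/-0.480 → slack +1.130/-1.353; half-tol=0.275, Σhalf²=0.419137
  -E: nom -30.200 → Σnom=-87.770; wc +0.220/-0.220 → slack +1.350/-1.573; half-tol=0.220, Σhalf²=0.467537
  +F: nom +13.280 → Σnom=-74.490; wc +0.460/-0.460 → slack +1.810/-2.033; half-tol=0.460, Σhalf²=0.679137
  -G: nom -49.400 → Σnom=-123.890; wc +0.310/-0.368 → slack +2.120/-2.401; half-tol=0.339, Σhalf²=0.794058
  +H: nom +28.480 → Σnom=-95.410; wc +0.230/-0.151 → slack +2.350/-2.552; half-tol=0.191, Σhalf²=0.830348
  -I: nom -32.400 → Σnom=-127.810; wc +0.260/-0.260 → slack +2.610/-2.812; half-tol=0.260, Σhalf²=0.897948
  -J: nom -43.390 → Σnom=-171.200; wc +0.250/-0.250 → slack +2.860/-3.062; half-tol=0.250, Σhalf²=0.960448
Nominal = -171.200. Worst-case = [-171.200 - 3.062, -171.200 + 2.860] = [-174.262, -168.340]. RSS = √0.960448 = 0.980.

nominal=-171.200 wc=[-174.262,-168.340] rss=0.980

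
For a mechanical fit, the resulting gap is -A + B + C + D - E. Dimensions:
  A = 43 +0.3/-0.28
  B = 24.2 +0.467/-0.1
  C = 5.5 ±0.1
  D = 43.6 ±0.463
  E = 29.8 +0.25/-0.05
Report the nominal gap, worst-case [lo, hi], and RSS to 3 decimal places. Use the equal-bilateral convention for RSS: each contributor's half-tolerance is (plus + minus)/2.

Stack each dimension's contribution:
  -A: nom -43.000 → Σnom=-43.000; wc +0.280/-0.300 → slack +0.280/-0.300; half-tol=0.290, Σhalf²=0.084100
  +B: nom +24.200 → Σnom=-18.800; wc +0.467/-0.100 → slack +0.747/-0.400; half-tol=0.284, Σhalf²=0.164472
  +C: nom +5.500 → Σnom=-13.300; wc +0.100/-0.100 → slack +0.847/-0.500; half-tol=0.100, Σhalf²=0.174472
  +D: nom +43.600 → Σnom=30.300; wc +0.463/-0.463 → slack +1.310/-0.963; half-tol=0.463, Σhalf²=0.388841
  -E: nom -29.800 → Σnom=0.500; wc +0.050/-0.250 → slack +1.360/-1.213; half-tol=0.150, Σhalf²=0.411341
Nominal = 0.500. Worst-case = [0.500 - 1.213, 0.500 + 1.360] = [-0.713, 1.860]. RSS = √0.411341 = 0.641.

nominal=0.500 wc=[-0.713,1.860] rss=0.641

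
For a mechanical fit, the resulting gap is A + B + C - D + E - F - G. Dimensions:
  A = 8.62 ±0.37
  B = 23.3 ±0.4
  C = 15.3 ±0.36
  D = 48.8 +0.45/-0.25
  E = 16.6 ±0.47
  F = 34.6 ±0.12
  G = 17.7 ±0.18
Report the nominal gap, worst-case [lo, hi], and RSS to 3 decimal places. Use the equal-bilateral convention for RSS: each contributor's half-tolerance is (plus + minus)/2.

nominal=-37.280 wc=[-39.630,-35.130] rss=0.904

Stack each dimension's contribution:
  +A: nom +8.620 → Σnom=8.620; wc +0.370/-0.370 → slack +0.370/-0.370; half-tol=0.370, Σhalf²=0.136900
  +B: nom +23.300 → Σnom=31.920; wc +0.400/-0.400 → slack +0.770/-0.770; half-tol=0.400, Σhalf²=0.296900
  +C: nom +15.300 → Σnom=47.220; wc +0.360/-0.360 → slack +1.130/-1.130; half-tol=0.360, Σhalf²=0.426500
  -D: nom -48.800 → Σnom=-1.580; wc +0.250/-0.450 → slack +1.380/-1.580; half-tol=0.350, Σhalf²=0.549000
  +E: nom +16.600 → Σnom=15.020; wc +0.470/-0.470 → slack +1.850/-2.050; half-tol=0.470, Σhalf²=0.769900
  -F: nom -34.600 → Σnom=-19.580; wc +0.120/-0.120 → slack +1.970/-2.170; half-tol=0.120, Σhalf²=0.784300
  -G: nom -17.700 → Σnom=-37.280; wc +0.180/-0.180 → slack +2.150/-2.350; half-tol=0.180, Σhalf²=0.816700
Nominal = -37.280. Worst-case = [-37.280 - 2.350, -37.280 + 2.150] = [-39.630, -35.130]. RSS = √0.816700 = 0.904.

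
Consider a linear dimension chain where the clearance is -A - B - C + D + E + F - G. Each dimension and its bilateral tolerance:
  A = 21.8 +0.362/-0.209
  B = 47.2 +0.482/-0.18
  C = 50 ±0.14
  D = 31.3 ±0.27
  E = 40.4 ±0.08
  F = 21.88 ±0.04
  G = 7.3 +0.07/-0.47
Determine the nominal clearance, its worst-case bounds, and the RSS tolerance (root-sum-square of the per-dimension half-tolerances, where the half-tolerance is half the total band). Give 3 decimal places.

Stack each dimension's contribution:
  -A: nom -21.800 → Σnom=-21.800; wc +0.209/-0.362 → slack +0.209/-0.362; half-tol=0.285, Σhalf²=0.081510
  -B: nom -47.200 → Σnom=-69.000; wc +0.180/-0.482 → slack +0.389/-0.844; half-tol=0.331, Σhalf²=0.191071
  -C: nom -50.000 → Σnom=-119.000; wc +0.140/-0.140 → slack +0.529/-0.984; half-tol=0.140, Σhalf²=0.210671
  +D: nom +31.300 → Σnom=-87.700; wc +0.270/-0.270 → slack +0.799/-1.254; half-tol=0.270, Σhalf²=0.283571
  +E: nom +40.400 → Σnom=-47.300; wc +0.080/-0.080 → slack +0.879/-1.334; half-tol=0.080, Σhalf²=0.289971
  +F: nom +21.880 → Σnom=-25.420; wc +0.040/-0.040 → slack +0.919/-1.374; half-tol=0.040, Σhalf²=0.291571
  -G: nom -7.300 → Σnom=-32.720; wc +0.470/-0.070 → slack +1.389/-1.444; half-tol=0.270, Σhalf²=0.364471
Nominal = -32.720. Worst-case = [-32.720 - 1.444, -32.720 + 1.389] = [-34.164, -31.331]. RSS = √0.364471 = 0.604.

nominal=-32.720 wc=[-34.164,-31.331] rss=0.604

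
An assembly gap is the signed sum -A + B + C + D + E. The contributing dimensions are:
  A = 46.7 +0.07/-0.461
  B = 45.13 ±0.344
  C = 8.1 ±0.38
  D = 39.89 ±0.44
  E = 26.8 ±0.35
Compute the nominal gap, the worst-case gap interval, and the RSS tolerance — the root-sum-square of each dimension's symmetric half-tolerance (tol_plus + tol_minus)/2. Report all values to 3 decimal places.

nominal=73.220 wc=[71.636,75.195] rss=0.806

Stack each dimension's contribution:
  -A: nom -46.700 → Σnom=-46.700; wc +0.461/-0.070 → slack +0.461/-0.070; half-tol=0.266, Σhalf²=0.070490
  +B: nom +45.130 → Σnom=-1.570; wc +0.344/-0.344 → slack +0.805/-0.414; half-tol=0.344, Σhalf²=0.188826
  +C: nom +8.100 → Σnom=6.530; wc +0.380/-0.380 → slack +1.185/-0.794; half-tol=0.380, Σhalf²=0.333226
  +D: nom +39.890 → Σnom=46.420; wc +0.440/-0.440 → slack +1.625/-1.234; half-tol=0.440, Σhalf²=0.526826
  +E: nom +26.800 → Σnom=73.220; wc +0.350/-0.350 → slack +1.975/-1.584; half-tol=0.350, Σhalf²=0.649326
Nominal = 73.220. Worst-case = [73.220 - 1.584, 73.220 + 1.975] = [71.636, 75.195]. RSS = √0.649326 = 0.806.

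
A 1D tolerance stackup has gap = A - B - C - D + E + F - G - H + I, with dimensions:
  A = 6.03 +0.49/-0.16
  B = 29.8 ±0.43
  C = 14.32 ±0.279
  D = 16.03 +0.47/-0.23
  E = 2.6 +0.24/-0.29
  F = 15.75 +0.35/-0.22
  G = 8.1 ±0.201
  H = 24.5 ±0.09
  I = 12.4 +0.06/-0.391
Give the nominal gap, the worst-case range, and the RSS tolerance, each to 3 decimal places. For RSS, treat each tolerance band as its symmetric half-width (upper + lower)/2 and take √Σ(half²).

nominal=-55.970 wc=[-58.501,-53.600] rss=0.861

Stack each dimension's contribution:
  +A: nom +6.030 → Σnom=6.030; wc +0.490/-0.160 → slack +0.490/-0.160; half-tol=0.325, Σhalf²=0.105625
  -B: nom -29.800 → Σnom=-23.770; wc +0.430/-0.430 → slack +0.920/-0.590; half-tol=0.430, Σhalf²=0.290525
  -C: nom -14.320 → Σnom=-38.090; wc +0.279/-0.279 → slack +1.199/-0.869; half-tol=0.279, Σhalf²=0.368366
  -D: nom -16.030 → Σnom=-54.120; wc +0.230/-0.470 → slack +1.429/-1.339; half-tol=0.350, Σhalf²=0.490866
  +E: nom +2.600 → Σnom=-51.520; wc +0.240/-0.290 → slack +1.669/-1.629; half-tol=0.265, Σhalf²=0.561091
  +F: nom +15.750 → Σnom=-35.770; wc +0.350/-0.220 → slack +2.019/-1.849; half-tol=0.285, Σhalf²=0.642316
  -G: nom -8.100 → Σnom=-43.870; wc +0.201/-0.201 → slack +2.220/-2.050; half-tol=0.201, Σhalf²=0.682717
  -H: nom -24.500 → Σnom=-68.370; wc +0.090/-0.090 → slack +2.310/-2.140; half-tol=0.090, Σhalf²=0.690817
  +I: nom +12.400 → Σnom=-55.970; wc +0.060/-0.391 → slack +2.370/-2.531; half-tol=0.226, Σhalf²=0.741667
Nominal = -55.970. Worst-case = [-55.970 - 2.531, -55.970 + 2.370] = [-58.501, -53.600]. RSS = √0.741667 = 0.861.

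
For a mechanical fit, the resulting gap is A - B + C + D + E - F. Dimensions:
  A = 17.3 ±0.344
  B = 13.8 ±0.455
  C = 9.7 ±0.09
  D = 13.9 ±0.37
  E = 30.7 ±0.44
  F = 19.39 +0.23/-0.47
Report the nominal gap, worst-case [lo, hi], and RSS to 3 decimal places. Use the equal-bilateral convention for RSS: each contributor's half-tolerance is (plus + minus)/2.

Stack each dimension's contribution:
  +A: nom +17.300 → Σnom=17.300; wc +0.344/-0.344 → slack +0.344/-0.344; half-tol=0.344, Σhalf²=0.118336
  -B: nom -13.800 → Σnom=3.500; wc +0.455/-0.455 → slack +0.799/-0.799; half-tol=0.455, Σhalf²=0.325361
  +C: nom +9.700 → Σnom=13.200; wc +0.090/-0.090 → slack +0.889/-0.889; half-tol=0.090, Σhalf²=0.333461
  +D: nom +13.900 → Σnom=27.100; wc +0.370/-0.370 → slack +1.259/-1.259; half-tol=0.370, Σhalf²=0.470361
  +E: nom +30.700 → Σnom=57.800; wc +0.440/-0.440 → slack +1.699/-1.699; half-tol=0.440, Σhalf²=0.663961
  -F: nom -19.390 → Σnom=38.410; wc +0.470/-0.230 → slack +2.169/-1.929; half-tol=0.350, Σhalf²=0.786461
Nominal = 38.410. Worst-case = [38.410 - 1.929, 38.410 + 2.169] = [36.481, 40.579]. RSS = √0.786461 = 0.887.

nominal=38.410 wc=[36.481,40.579] rss=0.887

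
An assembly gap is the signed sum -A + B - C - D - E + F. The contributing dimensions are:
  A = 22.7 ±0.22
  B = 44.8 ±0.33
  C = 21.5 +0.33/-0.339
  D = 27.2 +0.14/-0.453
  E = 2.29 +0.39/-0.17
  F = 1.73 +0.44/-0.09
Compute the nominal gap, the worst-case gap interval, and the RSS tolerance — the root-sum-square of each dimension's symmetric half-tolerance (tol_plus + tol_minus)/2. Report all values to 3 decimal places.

Stack each dimension's contribution:
  -A: nom -22.700 → Σnom=-22.700; wc +0.220/-0.220 → slack +0.220/-0.220; half-tol=0.220, Σhalf²=0.048400
  +B: nom +44.800 → Σnom=22.100; wc +0.330/-0.330 → slack +0.550/-0.550; half-tol=0.330, Σhalf²=0.157300
  -C: nom -21.500 → Σnom=0.600; wc +0.339/-0.330 → slack +0.889/-0.880; half-tol=0.335, Σhalf²=0.269190
  -D: nom -27.200 → Σnom=-26.600; wc +0.453/-0.140 → slack +1.342/-1.020; half-tol=0.296, Σhalf²=0.357102
  -E: nom -2.290 → Σnom=-28.890; wc +0.170/-0.390 → slack +1.512/-1.410; half-tol=0.280, Σhalf²=0.435503
  +F: nom +1.730 → Σnom=-27.160; wc +0.440/-0.090 → slack +1.952/-1.500; half-tol=0.265, Σhalf²=0.505727
Nominal = -27.160. Worst-case = [-27.160 - 1.500, -27.160 + 1.952] = [-28.660, -25.208]. RSS = √0.505727 = 0.711.

nominal=-27.160 wc=[-28.660,-25.208] rss=0.711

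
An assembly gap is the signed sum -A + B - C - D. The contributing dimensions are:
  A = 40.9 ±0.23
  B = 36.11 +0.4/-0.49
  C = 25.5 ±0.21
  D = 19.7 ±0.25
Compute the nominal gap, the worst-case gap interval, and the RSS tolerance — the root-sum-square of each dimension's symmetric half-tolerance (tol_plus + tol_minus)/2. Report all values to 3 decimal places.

Stack each dimension's contribution:
  -A: nom -40.900 → Σnom=-40.900; wc +0.230/-0.230 → slack +0.230/-0.230; half-tol=0.230, Σhalf²=0.052900
  +B: nom +36.110 → Σnom=-4.790; wc +0.400/-0.490 → slack +0.630/-0.720; half-tol=0.445, Σhalf²=0.250925
  -C: nom -25.500 → Σnom=-30.290; wc +0.210/-0.210 → slack +0.840/-0.930; half-tol=0.210, Σhalf²=0.295025
  -D: nom -19.700 → Σnom=-49.990; wc +0.250/-0.250 → slack +1.090/-1.180; half-tol=0.250, Σhalf²=0.357525
Nominal = -49.990. Worst-case = [-49.990 - 1.180, -49.990 + 1.090] = [-51.170, -48.900]. RSS = √0.357525 = 0.598.

nominal=-49.990 wc=[-51.170,-48.900] rss=0.598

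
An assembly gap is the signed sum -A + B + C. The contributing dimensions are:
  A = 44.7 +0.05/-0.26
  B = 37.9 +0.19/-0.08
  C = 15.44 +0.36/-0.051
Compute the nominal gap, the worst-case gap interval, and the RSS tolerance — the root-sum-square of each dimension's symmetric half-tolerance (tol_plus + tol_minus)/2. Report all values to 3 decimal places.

nominal=8.640 wc=[8.459,9.450] rss=0.291

Stack each dimension's contribution:
  -A: nom -44.700 → Σnom=-44.700; wc +0.260/-0.050 → slack +0.260/-0.050; half-tol=0.155, Σhalf²=0.024025
  +B: nom +37.900 → Σnom=-6.800; wc +0.190/-0.080 → slack +0.450/-0.130; half-tol=0.135, Σhalf²=0.042250
  +C: nom +15.440 → Σnom=8.640; wc +0.360/-0.051 → slack +0.810/-0.181; half-tol=0.205, Σhalf²=0.084480
Nominal = 8.640. Worst-case = [8.640 - 0.181, 8.640 + 0.810] = [8.459, 9.450]. RSS = √0.084480 = 0.291.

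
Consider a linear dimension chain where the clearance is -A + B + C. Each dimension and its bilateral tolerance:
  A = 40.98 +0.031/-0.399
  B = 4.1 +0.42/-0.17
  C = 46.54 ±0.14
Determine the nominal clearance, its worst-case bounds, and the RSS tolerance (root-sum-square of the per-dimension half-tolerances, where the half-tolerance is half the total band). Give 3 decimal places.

nominal=9.660 wc=[9.319,10.619] rss=0.391

Stack each dimension's contribution:
  -A: nom -40.980 → Σnom=-40.980; wc +0.399/-0.031 → slack +0.399/-0.031; half-tol=0.215, Σhalf²=0.046225
  +B: nom +4.100 → Σnom=-36.880; wc +0.420/-0.170 → slack +0.819/-0.201; half-tol=0.295, Σhalf²=0.133250
  +C: nom +46.540 → Σnom=9.660; wc +0.140/-0.140 → slack +0.959/-0.341; half-tol=0.140, Σhalf²=0.152850
Nominal = 9.660. Worst-case = [9.660 - 0.341, 9.660 + 0.959] = [9.319, 10.619]. RSS = √0.152850 = 0.391.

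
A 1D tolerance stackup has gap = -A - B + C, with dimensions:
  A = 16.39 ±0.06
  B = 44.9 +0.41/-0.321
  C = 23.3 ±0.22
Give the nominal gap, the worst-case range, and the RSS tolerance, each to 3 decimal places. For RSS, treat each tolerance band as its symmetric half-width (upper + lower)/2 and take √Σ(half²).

Stack each dimension's contribution:
  -A: nom -16.390 → Σnom=-16.390; wc +0.060/-0.060 → slack +0.060/-0.060; half-tol=0.060, Σhalf²=0.003600
  -B: nom -44.900 → Σnom=-61.290; wc +0.321/-0.410 → slack +0.381/-0.470; half-tol=0.365, Σhalf²=0.137190
  +C: nom +23.300 → Σnom=-37.990; wc +0.220/-0.220 → slack +0.601/-0.690; half-tol=0.220, Σhalf²=0.185590
Nominal = -37.990. Worst-case = [-37.990 - 0.690, -37.990 + 0.601] = [-38.680, -37.389]. RSS = √0.185590 = 0.431.

nominal=-37.990 wc=[-38.680,-37.389] rss=0.431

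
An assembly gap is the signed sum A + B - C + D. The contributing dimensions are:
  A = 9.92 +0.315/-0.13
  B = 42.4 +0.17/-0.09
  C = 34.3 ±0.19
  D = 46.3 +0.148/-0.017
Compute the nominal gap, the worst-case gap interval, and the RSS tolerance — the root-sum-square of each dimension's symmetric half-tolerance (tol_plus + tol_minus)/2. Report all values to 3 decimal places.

Stack each dimension's contribution:
  +A: nom +9.920 → Σnom=9.920; wc +0.315/-0.130 → slack +0.315/-0.130; half-tol=0.223, Σhalf²=0.049506
  +B: nom +42.400 → Σnom=52.320; wc +0.170/-0.090 → slack +0.485/-0.220; half-tol=0.130, Σhalf²=0.066406
  -C: nom -34.300 → Σnom=18.020; wc +0.190/-0.190 → slack +0.675/-0.410; half-tol=0.190, Σhalf²=0.102506
  +D: nom +46.300 → Σnom=64.320; wc +0.148/-0.017 → slack +0.823/-0.427; half-tol=0.082, Σhalf²=0.109312
Nominal = 64.320. Worst-case = [64.320 - 0.427, 64.320 + 0.823] = [63.893, 65.143]. RSS = √0.109312 = 0.331.

nominal=64.320 wc=[63.893,65.143] rss=0.331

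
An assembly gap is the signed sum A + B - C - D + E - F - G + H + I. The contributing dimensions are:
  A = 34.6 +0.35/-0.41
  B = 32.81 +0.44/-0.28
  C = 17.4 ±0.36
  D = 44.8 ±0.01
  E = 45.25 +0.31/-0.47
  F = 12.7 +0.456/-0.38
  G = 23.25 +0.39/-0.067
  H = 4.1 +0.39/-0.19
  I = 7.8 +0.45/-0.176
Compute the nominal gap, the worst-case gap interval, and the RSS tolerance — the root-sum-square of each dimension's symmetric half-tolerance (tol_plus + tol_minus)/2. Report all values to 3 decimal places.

nominal=26.410 wc=[23.668,29.167] rss=0.982

Stack each dimension's contribution:
  +A: nom +34.600 → Σnom=34.600; wc +0.350/-0.410 → slack +0.350/-0.410; half-tol=0.380, Σhalf²=0.144400
  +B: nom +32.810 → Σnom=67.410; wc +0.440/-0.280 → slack +0.790/-0.690; half-tol=0.360, Σhalf²=0.274000
  -C: nom -17.400 → Σnom=50.010; wc +0.360/-0.360 → slack +1.150/-1.050; half-tol=0.360, Σhalf²=0.403600
  -D: nom -44.800 → Σnom=5.210; wc +0.010/-0.010 → slack +1.160/-1.060; half-tol=0.010, Σhalf²=0.403700
  +E: nom +45.250 → Σnom=50.460; wc +0.310/-0.470 → slack +1.470/-1.530; half-tol=0.390, Σhalf²=0.555800
  -F: nom -12.700 → Σnom=37.760; wc +0.380/-0.456 → slack +1.850/-1.986; half-tol=0.418, Σhalf²=0.730524
  -G: nom -23.250 → Σnom=14.510; wc +0.067/-0.390 → slack +1.917/-2.376; half-tol=0.229, Σhalf²=0.782736
  +H: nom +4.100 → Σnom=18.610; wc +0.390/-0.190 → slack +2.307/-2.566; half-tol=0.290, Σhalf²=0.866836
  +I: nom +7.800 → Σnom=26.410; wc +0.450/-0.176 → slack +2.757/-2.742; half-tol=0.313, Σhalf²=0.964805
Nominal = 26.410. Worst-case = [26.410 - 2.742, 26.410 + 2.757] = [23.668, 29.167]. RSS = √0.964805 = 0.982.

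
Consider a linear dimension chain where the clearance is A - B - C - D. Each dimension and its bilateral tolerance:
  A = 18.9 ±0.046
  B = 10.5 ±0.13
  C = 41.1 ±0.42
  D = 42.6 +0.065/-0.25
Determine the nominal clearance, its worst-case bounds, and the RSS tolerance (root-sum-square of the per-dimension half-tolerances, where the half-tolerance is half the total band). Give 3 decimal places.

Stack each dimension's contribution:
  +A: nom +18.900 → Σnom=18.900; wc +0.046/-0.046 → slack +0.046/-0.046; half-tol=0.046, Σhalf²=0.002116
  -B: nom -10.500 → Σnom=8.400; wc +0.130/-0.130 → slack +0.176/-0.176; half-tol=0.130, Σhalf²=0.019016
  -C: nom -41.100 → Σnom=-32.700; wc +0.420/-0.420 → slack +0.596/-0.596; half-tol=0.420, Σhalf²=0.195416
  -D: nom -42.600 → Σnom=-75.300; wc +0.250/-0.065 → slack +0.846/-0.661; half-tol=0.158, Σhalf²=0.220222
Nominal = -75.300. Worst-case = [-75.300 - 0.661, -75.300 + 0.846] = [-75.961, -74.454]. RSS = √0.220222 = 0.469.

nominal=-75.300 wc=[-75.961,-74.454] rss=0.469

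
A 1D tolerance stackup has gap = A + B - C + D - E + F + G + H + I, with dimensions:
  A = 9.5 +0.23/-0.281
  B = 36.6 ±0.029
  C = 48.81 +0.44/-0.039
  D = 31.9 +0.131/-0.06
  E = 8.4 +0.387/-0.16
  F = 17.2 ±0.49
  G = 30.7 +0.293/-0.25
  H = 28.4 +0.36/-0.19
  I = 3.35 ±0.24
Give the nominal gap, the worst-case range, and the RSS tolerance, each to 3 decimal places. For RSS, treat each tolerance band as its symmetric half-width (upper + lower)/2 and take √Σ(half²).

nominal=100.440 wc=[98.073,102.412] rss=0.809

Stack each dimension's contribution:
  +A: nom +9.500 → Σnom=9.500; wc +0.230/-0.281 → slack +0.230/-0.281; half-tol=0.256, Σhalf²=0.065280
  +B: nom +36.600 → Σnom=46.100; wc +0.029/-0.029 → slack +0.259/-0.310; half-tol=0.029, Σhalf²=0.066121
  -C: nom -48.810 → Σnom=-2.710; wc +0.039/-0.440 → slack +0.298/-0.750; half-tol=0.239, Σhalf²=0.123481
  +D: nom +31.900 → Σnom=29.190; wc +0.131/-0.060 → slack +0.429/-0.810; half-tol=0.096, Σhalf²=0.132602
  -E: nom -8.400 → Σnom=20.790; wc +0.160/-0.387 → slack +0.589/-1.197; half-tol=0.274, Σhalf²=0.207404
  +F: nom +17.200 → Σnom=37.990; wc +0.490/-0.490 → slack +1.079/-1.687; half-tol=0.490, Σhalf²=0.447504
  +G: nom +30.700 → Σnom=68.690; wc +0.293/-0.250 → slack +1.372/-1.937; half-tol=0.271, Σhalf²=0.521216
  +H: nom +28.400 → Σnom=97.090; wc +0.360/-0.190 → slack +1.732/-2.127; half-tol=0.275, Σhalf²=0.596841
  +I: nom +3.350 → Σnom=100.440; wc +0.240/-0.240 → slack +1.972/-2.367; half-tol=0.240, Σhalf²=0.654441
Nominal = 100.440. Worst-case = [100.440 - 2.367, 100.440 + 1.972] = [98.073, 102.412]. RSS = √0.654441 = 0.809.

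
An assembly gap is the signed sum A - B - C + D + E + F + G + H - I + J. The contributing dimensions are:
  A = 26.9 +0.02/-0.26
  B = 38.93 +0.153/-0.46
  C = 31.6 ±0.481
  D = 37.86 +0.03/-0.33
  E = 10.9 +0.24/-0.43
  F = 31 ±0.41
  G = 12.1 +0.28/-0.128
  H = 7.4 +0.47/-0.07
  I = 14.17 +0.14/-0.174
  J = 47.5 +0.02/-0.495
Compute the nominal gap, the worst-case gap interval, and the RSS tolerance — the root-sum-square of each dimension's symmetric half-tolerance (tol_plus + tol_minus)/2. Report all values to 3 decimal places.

Stack each dimension's contribution:
  +A: nom +26.900 → Σnom=26.900; wc +0.020/-0.260 → slack +0.020/-0.260; half-tol=0.140, Σhalf²=0.019600
  -B: nom -38.930 → Σnom=-12.030; wc +0.460/-0.153 → slack +0.480/-0.413; half-tol=0.306, Σhalf²=0.113542
  -C: nom -31.600 → Σnom=-43.630; wc +0.481/-0.481 → slack +0.961/-0.894; half-tol=0.481, Σhalf²=0.344903
  +D: nom +37.860 → Σnom=-5.770; wc +0.030/-0.330 → slack +0.991/-1.224; half-tol=0.180, Σhalf²=0.377303
  +E: nom +10.900 → Σnom=5.130; wc +0.240/-0.430 → slack +1.231/-1.654; half-tol=0.335, Σhalf²=0.489528
  +F: nom +31.000 → Σnom=36.130; wc +0.410/-0.410 → slack +1.641/-2.064; half-tol=0.410, Σhalf²=0.657628
  +G: nom +12.100 → Σnom=48.230; wc +0.280/-0.128 → slack +1.921/-2.192; half-tol=0.204, Σhalf²=0.699244
  +H: nom +7.400 → Σnom=55.630; wc +0.470/-0.070 → slack +2.391/-2.262; half-tol=0.270, Σhalf²=0.772144
  -I: nom -14.170 → Σnom=41.460; wc +0.174/-0.140 → slack +2.565/-2.402; half-tol=0.157, Σhalf²=0.796793
  +J: nom +47.500 → Σnom=88.960; wc +0.020/-0.495 → slack +2.585/-2.897; half-tol=0.258, Σhalf²=0.863099
Nominal = 88.960. Worst-case = [88.960 - 2.897, 88.960 + 2.585] = [86.063, 91.545]. RSS = √0.863099 = 0.929.

nominal=88.960 wc=[86.063,91.545] rss=0.929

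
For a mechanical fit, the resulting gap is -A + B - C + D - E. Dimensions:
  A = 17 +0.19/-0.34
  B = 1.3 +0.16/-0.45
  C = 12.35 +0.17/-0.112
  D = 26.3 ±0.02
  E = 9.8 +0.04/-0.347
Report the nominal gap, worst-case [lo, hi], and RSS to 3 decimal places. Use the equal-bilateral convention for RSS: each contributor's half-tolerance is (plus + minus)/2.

nominal=-11.550 wc=[-12.420,-10.571] rss=0.470

Stack each dimension's contribution:
  -A: nom -17.000 → Σnom=-17.000; wc +0.340/-0.190 → slack +0.340/-0.190; half-tol=0.265, Σhalf²=0.070225
  +B: nom +1.300 → Σnom=-15.700; wc +0.160/-0.450 → slack +0.500/-0.640; half-tol=0.305, Σhalf²=0.163250
  -C: nom -12.350 → Σnom=-28.050; wc +0.112/-0.170 → slack +0.612/-0.810; half-tol=0.141, Σhalf²=0.183131
  +D: nom +26.300 → Σnom=-1.750; wc +0.020/-0.020 → slack +0.632/-0.830; half-tol=0.020, Σhalf²=0.183531
  -E: nom -9.800 → Σnom=-11.550; wc +0.347/-0.040 → slack +0.979/-0.870; half-tol=0.193, Σhalf²=0.220973
Nominal = -11.550. Worst-case = [-11.550 - 0.870, -11.550 + 0.979] = [-12.420, -10.571]. RSS = √0.220973 = 0.470.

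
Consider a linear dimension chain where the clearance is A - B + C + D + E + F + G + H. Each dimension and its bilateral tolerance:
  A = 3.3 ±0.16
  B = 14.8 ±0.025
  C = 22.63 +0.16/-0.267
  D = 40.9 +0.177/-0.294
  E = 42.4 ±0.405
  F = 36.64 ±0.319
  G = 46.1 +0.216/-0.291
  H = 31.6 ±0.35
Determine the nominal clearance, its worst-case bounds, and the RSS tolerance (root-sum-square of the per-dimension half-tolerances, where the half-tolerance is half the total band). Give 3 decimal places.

Stack each dimension's contribution:
  +A: nom +3.300 → Σnom=3.300; wc +0.160/-0.160 → slack +0.160/-0.160; half-tol=0.160, Σhalf²=0.025600
  -B: nom -14.800 → Σnom=-11.500; wc +0.025/-0.025 → slack +0.185/-0.185; half-tol=0.025, Σhalf²=0.026225
  +C: nom +22.630 → Σnom=11.130; wc +0.160/-0.267 → slack +0.345/-0.452; half-tol=0.214, Σhalf²=0.071807
  +D: nom +40.900 → Σnom=52.030; wc +0.177/-0.294 → slack +0.522/-0.746; half-tol=0.235, Σhalf²=0.127268
  +E: nom +42.400 → Σnom=94.430; wc +0.405/-0.405 → slack +0.927/-1.151; half-tol=0.405, Σhalf²=0.291293
  +F: nom +36.640 → Σnom=131.070; wc +0.319/-0.319 → slack +1.246/-1.470; half-tol=0.319, Σhalf²=0.393054
  +G: nom +46.100 → Σnom=177.170; wc +0.216/-0.291 → slack +1.462/-1.761; half-tol=0.254, Σhalf²=0.457316
  +H: nom +31.600 → Σnom=208.770; wc +0.350/-0.350 → slack +1.812/-2.111; half-tol=0.350, Σhalf²=0.579816
Nominal = 208.770. Worst-case = [208.770 - 2.111, 208.770 + 1.812] = [206.659, 210.582]. RSS = √0.579816 = 0.761.

nominal=208.770 wc=[206.659,210.582] rss=0.761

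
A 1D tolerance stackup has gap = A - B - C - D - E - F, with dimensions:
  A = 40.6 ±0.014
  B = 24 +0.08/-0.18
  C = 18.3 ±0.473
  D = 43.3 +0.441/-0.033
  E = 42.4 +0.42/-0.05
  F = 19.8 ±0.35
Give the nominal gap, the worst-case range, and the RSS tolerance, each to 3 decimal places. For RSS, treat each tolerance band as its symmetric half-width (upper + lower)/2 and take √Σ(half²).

Stack each dimension's contribution:
  +A: nom +40.600 → Σnom=40.600; wc +0.014/-0.014 → slack +0.014/-0.014; half-tol=0.014, Σhalf²=0.000196
  -B: nom -24.000 → Σnom=16.600; wc +0.180/-0.080 → slack +0.194/-0.094; half-tol=0.130, Σhalf²=0.017096
  -C: nom -18.300 → Σnom=-1.700; wc +0.473/-0.473 → slack +0.667/-0.567; half-tol=0.473, Σhalf²=0.240825
  -D: nom -43.300 → Σnom=-45.000; wc +0.033/-0.441 → slack +0.700/-1.008; half-tol=0.237, Σhalf²=0.296994
  -E: nom -42.400 → Σnom=-87.400; wc +0.050/-0.420 → slack +0.750/-1.428; half-tol=0.235, Σhalf²=0.352219
  -F: nom -19.800 → Σnom=-107.200; wc +0.350/-0.350 → slack +1.100/-1.778; half-tol=0.350, Σhalf²=0.474719
Nominal = -107.200. Worst-case = [-107.200 - 1.778, -107.200 + 1.100] = [-108.978, -106.100]. RSS = √0.474719 = 0.689.

nominal=-107.200 wc=[-108.978,-106.100] rss=0.689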